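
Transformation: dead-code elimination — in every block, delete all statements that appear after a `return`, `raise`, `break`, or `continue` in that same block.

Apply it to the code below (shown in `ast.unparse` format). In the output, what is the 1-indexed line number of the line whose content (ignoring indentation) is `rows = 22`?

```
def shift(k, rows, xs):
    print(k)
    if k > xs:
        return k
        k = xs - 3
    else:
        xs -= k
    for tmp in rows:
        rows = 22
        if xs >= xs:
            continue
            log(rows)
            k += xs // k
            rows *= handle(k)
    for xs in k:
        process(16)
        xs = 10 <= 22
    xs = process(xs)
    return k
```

8

Transformed code:
def shift(k, rows, xs):
    print(k)
    if k > xs:
        return k
    else:
        xs -= k
    for tmp in rows:
        rows = 22
        if xs >= xs:
            continue
    for xs in k:
        process(16)
        xs = 10 <= 22
    xs = process(xs)
    return k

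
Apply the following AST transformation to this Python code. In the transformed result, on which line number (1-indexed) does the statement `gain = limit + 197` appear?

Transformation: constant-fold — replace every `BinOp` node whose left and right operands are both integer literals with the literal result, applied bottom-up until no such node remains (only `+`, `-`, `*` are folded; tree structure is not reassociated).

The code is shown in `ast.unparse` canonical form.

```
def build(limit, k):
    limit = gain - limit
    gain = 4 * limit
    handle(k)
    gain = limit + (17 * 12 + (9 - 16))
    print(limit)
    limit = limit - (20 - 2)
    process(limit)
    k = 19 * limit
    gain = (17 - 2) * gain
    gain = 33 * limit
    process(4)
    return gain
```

Transformed code:
def build(limit, k):
    limit = gain - limit
    gain = 4 * limit
    handle(k)
    gain = limit + 197
    print(limit)
    limit = limit - 18
    process(limit)
    k = 19 * limit
    gain = 15 * gain
    gain = 33 * limit
    process(4)
    return gain

5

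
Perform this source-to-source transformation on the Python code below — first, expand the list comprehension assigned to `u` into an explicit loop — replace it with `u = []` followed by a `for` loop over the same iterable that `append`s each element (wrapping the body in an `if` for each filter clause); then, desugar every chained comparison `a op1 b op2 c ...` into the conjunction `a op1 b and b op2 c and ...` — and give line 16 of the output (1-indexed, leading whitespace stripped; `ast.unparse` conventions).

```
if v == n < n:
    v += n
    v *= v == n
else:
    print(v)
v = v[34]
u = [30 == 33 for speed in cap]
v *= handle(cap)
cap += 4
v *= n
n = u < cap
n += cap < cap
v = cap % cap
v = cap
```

Transformed code:
if v == n and n < n:
    v += n
    v *= v == n
else:
    print(v)
v = v[34]
u = []
for speed in cap:
    u.append(30 == 33)
v *= handle(cap)
cap += 4
v *= n
n = u < cap
n += cap < cap
v = cap % cap
v = cap

v = cap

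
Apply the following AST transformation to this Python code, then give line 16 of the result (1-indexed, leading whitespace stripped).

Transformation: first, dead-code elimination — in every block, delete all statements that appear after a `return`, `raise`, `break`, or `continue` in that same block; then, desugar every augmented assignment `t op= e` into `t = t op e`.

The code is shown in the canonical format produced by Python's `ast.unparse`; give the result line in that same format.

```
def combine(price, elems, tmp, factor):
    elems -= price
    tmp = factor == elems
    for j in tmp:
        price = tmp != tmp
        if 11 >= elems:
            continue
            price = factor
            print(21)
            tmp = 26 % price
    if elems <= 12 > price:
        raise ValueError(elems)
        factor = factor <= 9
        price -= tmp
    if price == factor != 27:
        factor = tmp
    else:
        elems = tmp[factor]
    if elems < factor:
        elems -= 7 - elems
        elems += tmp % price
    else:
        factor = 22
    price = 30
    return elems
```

Transformed code:
def combine(price, elems, tmp, factor):
    elems = elems - price
    tmp = factor == elems
    for j in tmp:
        price = tmp != tmp
        if 11 >= elems:
            continue
    if elems <= 12 > price:
        raise ValueError(elems)
    if price == factor != 27:
        factor = tmp
    else:
        elems = tmp[factor]
    if elems < factor:
        elems = elems - (7 - elems)
        elems = elems + tmp % price
    else:
        factor = 22
    price = 30
    return elems

elems = elems + tmp % price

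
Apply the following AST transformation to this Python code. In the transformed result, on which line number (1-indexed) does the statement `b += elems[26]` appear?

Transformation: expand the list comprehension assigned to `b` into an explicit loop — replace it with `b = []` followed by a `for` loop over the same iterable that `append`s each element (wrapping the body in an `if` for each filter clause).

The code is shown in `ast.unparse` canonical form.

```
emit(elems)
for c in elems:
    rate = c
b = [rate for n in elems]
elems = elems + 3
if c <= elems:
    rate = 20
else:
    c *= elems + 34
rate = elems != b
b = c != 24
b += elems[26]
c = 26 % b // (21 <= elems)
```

14

Transformed code:
emit(elems)
for c in elems:
    rate = c
b = []
for n in elems:
    b.append(rate)
elems = elems + 3
if c <= elems:
    rate = 20
else:
    c *= elems + 34
rate = elems != b
b = c != 24
b += elems[26]
c = 26 % b // (21 <= elems)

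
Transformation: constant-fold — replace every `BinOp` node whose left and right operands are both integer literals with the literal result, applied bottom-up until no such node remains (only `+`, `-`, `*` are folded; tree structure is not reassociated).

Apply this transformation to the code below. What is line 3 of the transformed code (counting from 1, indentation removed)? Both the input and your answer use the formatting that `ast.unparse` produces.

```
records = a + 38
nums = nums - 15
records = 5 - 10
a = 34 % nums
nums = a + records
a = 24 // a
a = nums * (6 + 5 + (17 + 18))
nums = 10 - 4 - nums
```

Transformed code:
records = a + 38
nums = nums - 15
records = -5
a = 34 % nums
nums = a + records
a = 24 // a
a = nums * 46
nums = 6 - nums

records = -5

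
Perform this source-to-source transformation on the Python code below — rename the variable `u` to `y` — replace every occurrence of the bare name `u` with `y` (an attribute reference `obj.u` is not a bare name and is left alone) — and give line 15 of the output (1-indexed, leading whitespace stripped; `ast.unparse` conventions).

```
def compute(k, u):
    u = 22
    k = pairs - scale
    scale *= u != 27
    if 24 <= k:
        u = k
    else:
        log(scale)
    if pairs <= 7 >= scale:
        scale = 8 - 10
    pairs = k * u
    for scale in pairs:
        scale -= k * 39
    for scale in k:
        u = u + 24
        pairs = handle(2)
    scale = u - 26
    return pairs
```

y = y + 24

Transformed code:
def compute(k, y):
    y = 22
    k = pairs - scale
    scale *= y != 27
    if 24 <= k:
        y = k
    else:
        log(scale)
    if pairs <= 7 >= scale:
        scale = 8 - 10
    pairs = k * y
    for scale in pairs:
        scale -= k * 39
    for scale in k:
        y = y + 24
        pairs = handle(2)
    scale = y - 26
    return pairs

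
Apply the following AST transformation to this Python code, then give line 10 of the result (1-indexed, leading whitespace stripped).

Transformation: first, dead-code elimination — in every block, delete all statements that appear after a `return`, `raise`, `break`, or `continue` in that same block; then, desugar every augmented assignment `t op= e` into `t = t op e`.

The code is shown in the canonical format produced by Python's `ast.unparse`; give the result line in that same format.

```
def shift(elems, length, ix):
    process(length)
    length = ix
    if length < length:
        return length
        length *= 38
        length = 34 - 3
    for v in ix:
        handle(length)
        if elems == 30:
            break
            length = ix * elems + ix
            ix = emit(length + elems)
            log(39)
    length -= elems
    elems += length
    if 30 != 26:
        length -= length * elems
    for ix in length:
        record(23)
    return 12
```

length = length - elems

Transformed code:
def shift(elems, length, ix):
    process(length)
    length = ix
    if length < length:
        return length
    for v in ix:
        handle(length)
        if elems == 30:
            break
    length = length - elems
    elems = elems + length
    if 30 != 26:
        length = length - length * elems
    for ix in length:
        record(23)
    return 12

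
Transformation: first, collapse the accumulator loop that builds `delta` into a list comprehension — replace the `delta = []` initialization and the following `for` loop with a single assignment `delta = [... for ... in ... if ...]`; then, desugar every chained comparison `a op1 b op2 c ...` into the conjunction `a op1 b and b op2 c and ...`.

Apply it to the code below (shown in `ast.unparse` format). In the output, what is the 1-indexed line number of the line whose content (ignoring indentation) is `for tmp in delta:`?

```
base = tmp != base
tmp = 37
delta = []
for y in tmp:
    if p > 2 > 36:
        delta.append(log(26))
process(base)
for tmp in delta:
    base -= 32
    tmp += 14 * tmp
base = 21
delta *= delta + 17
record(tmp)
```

5

Transformed code:
base = tmp != base
tmp = 37
delta = [log(26) for y in tmp if p > 2 and 2 > 36]
process(base)
for tmp in delta:
    base -= 32
    tmp += 14 * tmp
base = 21
delta *= delta + 17
record(tmp)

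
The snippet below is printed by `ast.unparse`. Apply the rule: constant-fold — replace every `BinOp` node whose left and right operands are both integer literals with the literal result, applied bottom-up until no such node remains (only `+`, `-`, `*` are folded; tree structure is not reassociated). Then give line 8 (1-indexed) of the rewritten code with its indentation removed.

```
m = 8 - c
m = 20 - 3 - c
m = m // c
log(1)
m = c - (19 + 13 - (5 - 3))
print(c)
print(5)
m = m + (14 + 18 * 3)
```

m = m + 68

Transformed code:
m = 8 - c
m = 17 - c
m = m // c
log(1)
m = c - 30
print(c)
print(5)
m = m + 68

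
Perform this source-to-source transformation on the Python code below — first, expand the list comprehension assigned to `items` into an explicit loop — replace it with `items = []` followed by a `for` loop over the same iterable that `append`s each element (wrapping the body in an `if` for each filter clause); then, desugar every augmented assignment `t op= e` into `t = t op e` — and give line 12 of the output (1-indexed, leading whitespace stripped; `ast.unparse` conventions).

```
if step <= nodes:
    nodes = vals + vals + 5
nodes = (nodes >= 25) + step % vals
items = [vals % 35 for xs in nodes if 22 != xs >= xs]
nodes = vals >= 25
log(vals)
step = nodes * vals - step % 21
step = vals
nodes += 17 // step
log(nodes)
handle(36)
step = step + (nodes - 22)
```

nodes = nodes + 17 // step

Transformed code:
if step <= nodes:
    nodes = vals + vals + 5
nodes = (nodes >= 25) + step % vals
items = []
for xs in nodes:
    if 22 != xs >= xs:
        items.append(vals % 35)
nodes = vals >= 25
log(vals)
step = nodes * vals - step % 21
step = vals
nodes = nodes + 17 // step
log(nodes)
handle(36)
step = step + (nodes - 22)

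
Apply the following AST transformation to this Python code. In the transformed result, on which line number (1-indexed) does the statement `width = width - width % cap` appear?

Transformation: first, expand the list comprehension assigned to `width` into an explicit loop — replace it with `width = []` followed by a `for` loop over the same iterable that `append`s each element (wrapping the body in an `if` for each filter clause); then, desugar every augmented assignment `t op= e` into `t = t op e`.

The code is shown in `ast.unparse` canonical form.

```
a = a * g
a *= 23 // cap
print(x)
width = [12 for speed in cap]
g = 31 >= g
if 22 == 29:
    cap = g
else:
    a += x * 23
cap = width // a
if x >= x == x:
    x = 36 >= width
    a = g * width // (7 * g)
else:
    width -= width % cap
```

Transformed code:
a = a * g
a = a * (23 // cap)
print(x)
width = []
for speed in cap:
    width.append(12)
g = 31 >= g
if 22 == 29:
    cap = g
else:
    a = a + x * 23
cap = width // a
if x >= x == x:
    x = 36 >= width
    a = g * width // (7 * g)
else:
    width = width - width % cap

17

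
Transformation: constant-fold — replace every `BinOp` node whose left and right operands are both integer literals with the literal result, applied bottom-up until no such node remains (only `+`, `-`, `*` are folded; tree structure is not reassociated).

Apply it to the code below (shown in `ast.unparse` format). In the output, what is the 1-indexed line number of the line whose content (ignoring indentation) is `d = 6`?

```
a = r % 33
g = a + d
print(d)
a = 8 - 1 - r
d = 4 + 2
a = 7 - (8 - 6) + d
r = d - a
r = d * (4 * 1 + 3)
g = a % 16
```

Transformed code:
a = r % 33
g = a + d
print(d)
a = 7 - r
d = 6
a = 5 + d
r = d - a
r = d * 7
g = a % 16

5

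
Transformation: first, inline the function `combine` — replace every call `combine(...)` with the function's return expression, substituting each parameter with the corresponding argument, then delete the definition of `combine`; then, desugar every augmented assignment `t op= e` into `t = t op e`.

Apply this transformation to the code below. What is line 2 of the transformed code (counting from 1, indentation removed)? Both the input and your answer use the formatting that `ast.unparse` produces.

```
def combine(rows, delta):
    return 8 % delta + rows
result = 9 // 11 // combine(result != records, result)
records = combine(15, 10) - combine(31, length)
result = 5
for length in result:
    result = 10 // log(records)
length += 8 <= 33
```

Transformed code:
result = 9 // 11 // (8 % result + (result != records))
records = 8 % 10 + 15 - (8 % length + 31)
result = 5
for length in result:
    result = 10 // log(records)
length = length + (8 <= 33)

records = 8 % 10 + 15 - (8 % length + 31)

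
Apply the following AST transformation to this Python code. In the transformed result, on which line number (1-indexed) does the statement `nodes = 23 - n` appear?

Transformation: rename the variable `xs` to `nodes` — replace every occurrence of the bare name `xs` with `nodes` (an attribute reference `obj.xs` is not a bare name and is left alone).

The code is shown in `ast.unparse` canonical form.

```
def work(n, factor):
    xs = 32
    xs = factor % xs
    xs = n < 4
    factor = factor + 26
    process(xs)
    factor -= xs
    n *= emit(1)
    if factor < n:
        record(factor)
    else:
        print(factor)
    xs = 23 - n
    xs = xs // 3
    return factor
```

Transformed code:
def work(n, factor):
    nodes = 32
    nodes = factor % nodes
    nodes = n < 4
    factor = factor + 26
    process(nodes)
    factor -= nodes
    n *= emit(1)
    if factor < n:
        record(factor)
    else:
        print(factor)
    nodes = 23 - n
    nodes = nodes // 3
    return factor

13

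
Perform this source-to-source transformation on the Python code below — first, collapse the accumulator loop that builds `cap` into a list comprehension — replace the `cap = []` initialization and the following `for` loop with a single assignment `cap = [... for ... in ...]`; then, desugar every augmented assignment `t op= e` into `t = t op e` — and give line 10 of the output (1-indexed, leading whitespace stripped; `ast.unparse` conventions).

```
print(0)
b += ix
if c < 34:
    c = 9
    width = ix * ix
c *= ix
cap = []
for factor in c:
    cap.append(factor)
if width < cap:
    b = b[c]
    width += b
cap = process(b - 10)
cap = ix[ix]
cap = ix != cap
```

Transformed code:
print(0)
b = b + ix
if c < 34:
    c = 9
    width = ix * ix
c = c * ix
cap = [factor for factor in c]
if width < cap:
    b = b[c]
    width = width + b
cap = process(b - 10)
cap = ix[ix]
cap = ix != cap

width = width + b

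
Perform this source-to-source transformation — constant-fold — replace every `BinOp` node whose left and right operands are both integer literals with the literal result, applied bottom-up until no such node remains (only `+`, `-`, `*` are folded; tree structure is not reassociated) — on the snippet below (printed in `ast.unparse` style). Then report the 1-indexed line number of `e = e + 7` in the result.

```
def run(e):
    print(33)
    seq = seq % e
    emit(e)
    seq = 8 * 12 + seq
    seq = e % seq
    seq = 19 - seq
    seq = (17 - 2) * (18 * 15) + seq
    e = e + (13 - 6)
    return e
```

Transformed code:
def run(e):
    print(33)
    seq = seq % e
    emit(e)
    seq = 96 + seq
    seq = e % seq
    seq = 19 - seq
    seq = 4050 + seq
    e = e + 7
    return e

9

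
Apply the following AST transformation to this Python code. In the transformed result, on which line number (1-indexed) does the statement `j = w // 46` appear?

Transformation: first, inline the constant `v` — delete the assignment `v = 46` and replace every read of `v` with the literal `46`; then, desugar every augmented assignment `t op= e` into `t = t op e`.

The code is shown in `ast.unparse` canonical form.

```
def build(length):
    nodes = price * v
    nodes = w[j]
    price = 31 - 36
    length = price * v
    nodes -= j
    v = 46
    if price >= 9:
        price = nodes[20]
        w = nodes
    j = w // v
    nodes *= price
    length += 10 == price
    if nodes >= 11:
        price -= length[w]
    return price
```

Transformed code:
def build(length):
    nodes = price * 46
    nodes = w[j]
    price = 31 - 36
    length = price * 46
    nodes = nodes - j
    if price >= 9:
        price = nodes[20]
        w = nodes
    j = w // 46
    nodes = nodes * price
    length = length + (10 == price)
    if nodes >= 11:
        price = price - length[w]
    return price

10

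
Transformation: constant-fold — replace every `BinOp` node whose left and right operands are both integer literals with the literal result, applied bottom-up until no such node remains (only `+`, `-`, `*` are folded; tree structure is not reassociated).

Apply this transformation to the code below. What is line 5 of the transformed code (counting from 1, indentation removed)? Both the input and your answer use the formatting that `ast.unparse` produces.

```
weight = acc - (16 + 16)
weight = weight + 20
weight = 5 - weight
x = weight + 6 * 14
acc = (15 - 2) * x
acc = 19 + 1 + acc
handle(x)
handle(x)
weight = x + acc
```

Transformed code:
weight = acc - 32
weight = weight + 20
weight = 5 - weight
x = weight + 84
acc = 13 * x
acc = 20 + acc
handle(x)
handle(x)
weight = x + acc

acc = 13 * x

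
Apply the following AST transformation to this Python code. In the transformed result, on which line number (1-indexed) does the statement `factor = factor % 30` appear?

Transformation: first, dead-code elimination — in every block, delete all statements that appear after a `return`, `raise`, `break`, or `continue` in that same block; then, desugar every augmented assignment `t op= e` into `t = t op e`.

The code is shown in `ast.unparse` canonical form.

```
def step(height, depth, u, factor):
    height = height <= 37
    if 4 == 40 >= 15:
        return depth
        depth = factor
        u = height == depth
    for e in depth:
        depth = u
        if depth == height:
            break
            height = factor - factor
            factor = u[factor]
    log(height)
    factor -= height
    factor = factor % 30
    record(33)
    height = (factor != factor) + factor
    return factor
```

11

Transformed code:
def step(height, depth, u, factor):
    height = height <= 37
    if 4 == 40 >= 15:
        return depth
    for e in depth:
        depth = u
        if depth == height:
            break
    log(height)
    factor = factor - height
    factor = factor % 30
    record(33)
    height = (factor != factor) + factor
    return factor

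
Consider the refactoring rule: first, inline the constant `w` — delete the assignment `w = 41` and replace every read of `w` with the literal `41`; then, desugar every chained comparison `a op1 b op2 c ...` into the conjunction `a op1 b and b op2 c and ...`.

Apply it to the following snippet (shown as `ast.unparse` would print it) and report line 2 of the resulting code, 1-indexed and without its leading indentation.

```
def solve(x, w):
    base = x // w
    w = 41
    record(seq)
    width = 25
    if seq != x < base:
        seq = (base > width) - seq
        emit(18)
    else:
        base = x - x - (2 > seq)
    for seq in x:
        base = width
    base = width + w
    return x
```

base = x // 41

Transformed code:
def solve(x, w):
    base = x // 41
    record(seq)
    width = 25
    if seq != x and x < base:
        seq = (base > width) - seq
        emit(18)
    else:
        base = x - x - (2 > seq)
    for seq in x:
        base = width
    base = width + 41
    return x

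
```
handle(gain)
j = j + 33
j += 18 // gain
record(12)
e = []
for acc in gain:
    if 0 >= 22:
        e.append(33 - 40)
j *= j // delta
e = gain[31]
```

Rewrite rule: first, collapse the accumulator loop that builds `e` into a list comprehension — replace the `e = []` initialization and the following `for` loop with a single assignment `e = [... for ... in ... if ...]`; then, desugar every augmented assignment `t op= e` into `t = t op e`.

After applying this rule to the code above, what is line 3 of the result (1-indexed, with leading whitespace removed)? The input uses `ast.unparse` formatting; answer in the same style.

Transformed code:
handle(gain)
j = j + 33
j = j + 18 // gain
record(12)
e = [33 - 40 for acc in gain if 0 >= 22]
j = j * (j // delta)
e = gain[31]

j = j + 18 // gain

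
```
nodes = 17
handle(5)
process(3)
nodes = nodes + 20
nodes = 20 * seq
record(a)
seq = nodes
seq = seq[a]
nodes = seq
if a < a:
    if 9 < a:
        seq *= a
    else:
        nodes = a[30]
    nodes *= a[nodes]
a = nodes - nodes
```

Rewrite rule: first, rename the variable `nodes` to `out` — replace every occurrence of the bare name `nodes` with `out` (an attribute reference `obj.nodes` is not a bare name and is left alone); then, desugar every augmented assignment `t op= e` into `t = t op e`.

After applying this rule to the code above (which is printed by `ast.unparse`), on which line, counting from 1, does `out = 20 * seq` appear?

Transformed code:
out = 17
handle(5)
process(3)
out = out + 20
out = 20 * seq
record(a)
seq = out
seq = seq[a]
out = seq
if a < a:
    if 9 < a:
        seq = seq * a
    else:
        out = a[30]
    out = out * a[out]
a = out - out

5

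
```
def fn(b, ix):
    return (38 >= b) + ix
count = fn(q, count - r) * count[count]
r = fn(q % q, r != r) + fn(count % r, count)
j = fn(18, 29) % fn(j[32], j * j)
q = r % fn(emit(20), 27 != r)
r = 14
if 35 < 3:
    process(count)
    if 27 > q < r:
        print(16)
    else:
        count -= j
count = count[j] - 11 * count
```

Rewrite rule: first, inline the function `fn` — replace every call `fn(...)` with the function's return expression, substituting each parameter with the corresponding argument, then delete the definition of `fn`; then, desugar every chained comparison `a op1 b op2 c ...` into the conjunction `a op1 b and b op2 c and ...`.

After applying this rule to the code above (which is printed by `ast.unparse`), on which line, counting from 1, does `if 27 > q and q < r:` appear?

Transformed code:
count = ((38 >= q) + (count - r)) * count[count]
r = (38 >= q % q) + (r != r) + ((38 >= count % r) + count)
j = ((38 >= 18) + 29) % ((38 >= j[32]) + j * j)
q = r % ((38 >= emit(20)) + (27 != r))
r = 14
if 35 < 3:
    process(count)
    if 27 > q and q < r:
        print(16)
    else:
        count -= j
count = count[j] - 11 * count

8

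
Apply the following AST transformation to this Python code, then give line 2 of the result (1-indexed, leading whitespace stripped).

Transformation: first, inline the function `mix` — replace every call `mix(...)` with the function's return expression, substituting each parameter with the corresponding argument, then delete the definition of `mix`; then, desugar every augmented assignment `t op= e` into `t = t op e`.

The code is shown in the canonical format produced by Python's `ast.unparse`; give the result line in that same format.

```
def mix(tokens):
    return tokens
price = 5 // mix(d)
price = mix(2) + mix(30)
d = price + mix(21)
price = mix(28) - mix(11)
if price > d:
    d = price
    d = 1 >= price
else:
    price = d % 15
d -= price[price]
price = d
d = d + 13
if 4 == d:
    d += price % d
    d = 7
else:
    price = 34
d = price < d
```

price = 2 + 30

Transformed code:
price = 5 // d
price = 2 + 30
d = price + 21
price = 28 - 11
if price > d:
    d = price
    d = 1 >= price
else:
    price = d % 15
d = d - price[price]
price = d
d = d + 13
if 4 == d:
    d = d + price % d
    d = 7
else:
    price = 34
d = price < d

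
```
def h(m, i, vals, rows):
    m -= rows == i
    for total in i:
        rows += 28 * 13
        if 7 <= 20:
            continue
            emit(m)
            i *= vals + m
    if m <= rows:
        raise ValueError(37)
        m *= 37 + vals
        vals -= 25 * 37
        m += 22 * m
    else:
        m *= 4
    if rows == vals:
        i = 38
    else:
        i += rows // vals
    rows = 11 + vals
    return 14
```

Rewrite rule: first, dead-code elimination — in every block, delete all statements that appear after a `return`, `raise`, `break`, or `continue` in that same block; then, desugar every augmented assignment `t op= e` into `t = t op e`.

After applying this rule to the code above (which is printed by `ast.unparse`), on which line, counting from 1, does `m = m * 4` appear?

10

Transformed code:
def h(m, i, vals, rows):
    m = m - (rows == i)
    for total in i:
        rows = rows + 28 * 13
        if 7 <= 20:
            continue
    if m <= rows:
        raise ValueError(37)
    else:
        m = m * 4
    if rows == vals:
        i = 38
    else:
        i = i + rows // vals
    rows = 11 + vals
    return 14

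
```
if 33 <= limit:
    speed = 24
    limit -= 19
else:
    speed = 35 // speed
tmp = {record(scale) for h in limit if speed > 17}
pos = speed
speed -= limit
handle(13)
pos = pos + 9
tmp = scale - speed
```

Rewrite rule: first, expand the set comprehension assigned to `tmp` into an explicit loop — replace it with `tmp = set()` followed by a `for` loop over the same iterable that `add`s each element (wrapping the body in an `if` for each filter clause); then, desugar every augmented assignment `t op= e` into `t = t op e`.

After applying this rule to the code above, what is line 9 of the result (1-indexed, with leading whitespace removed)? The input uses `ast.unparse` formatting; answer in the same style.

Transformed code:
if 33 <= limit:
    speed = 24
    limit = limit - 19
else:
    speed = 35 // speed
tmp = set()
for h in limit:
    if speed > 17:
        tmp.add(record(scale))
pos = speed
speed = speed - limit
handle(13)
pos = pos + 9
tmp = scale - speed

tmp.add(record(scale))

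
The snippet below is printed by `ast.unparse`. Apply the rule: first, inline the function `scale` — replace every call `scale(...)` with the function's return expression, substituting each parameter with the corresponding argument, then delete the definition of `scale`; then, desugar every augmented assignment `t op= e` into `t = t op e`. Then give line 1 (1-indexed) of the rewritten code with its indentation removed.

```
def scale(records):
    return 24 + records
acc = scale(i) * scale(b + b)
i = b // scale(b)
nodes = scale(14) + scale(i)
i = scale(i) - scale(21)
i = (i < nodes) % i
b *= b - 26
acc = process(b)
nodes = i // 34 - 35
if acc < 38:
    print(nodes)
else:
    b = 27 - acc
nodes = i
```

acc = (24 + i) * (24 + (b + b))

Transformed code:
acc = (24 + i) * (24 + (b + b))
i = b // (24 + b)
nodes = 24 + 14 + (24 + i)
i = 24 + i - (24 + 21)
i = (i < nodes) % i
b = b * (b - 26)
acc = process(b)
nodes = i // 34 - 35
if acc < 38:
    print(nodes)
else:
    b = 27 - acc
nodes = i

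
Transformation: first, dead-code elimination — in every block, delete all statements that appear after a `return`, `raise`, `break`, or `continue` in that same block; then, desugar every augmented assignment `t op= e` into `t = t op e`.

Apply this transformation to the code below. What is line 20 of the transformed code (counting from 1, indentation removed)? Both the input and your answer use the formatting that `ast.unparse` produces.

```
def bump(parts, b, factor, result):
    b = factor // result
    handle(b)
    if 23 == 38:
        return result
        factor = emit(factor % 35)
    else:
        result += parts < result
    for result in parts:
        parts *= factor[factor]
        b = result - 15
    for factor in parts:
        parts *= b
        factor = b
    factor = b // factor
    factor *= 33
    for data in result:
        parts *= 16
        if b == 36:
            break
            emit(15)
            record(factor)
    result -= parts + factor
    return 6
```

result = result - (parts + factor)

Transformed code:
def bump(parts, b, factor, result):
    b = factor // result
    handle(b)
    if 23 == 38:
        return result
    else:
        result = result + (parts < result)
    for result in parts:
        parts = parts * factor[factor]
        b = result - 15
    for factor in parts:
        parts = parts * b
        factor = b
    factor = b // factor
    factor = factor * 33
    for data in result:
        parts = parts * 16
        if b == 36:
            break
    result = result - (parts + factor)
    return 6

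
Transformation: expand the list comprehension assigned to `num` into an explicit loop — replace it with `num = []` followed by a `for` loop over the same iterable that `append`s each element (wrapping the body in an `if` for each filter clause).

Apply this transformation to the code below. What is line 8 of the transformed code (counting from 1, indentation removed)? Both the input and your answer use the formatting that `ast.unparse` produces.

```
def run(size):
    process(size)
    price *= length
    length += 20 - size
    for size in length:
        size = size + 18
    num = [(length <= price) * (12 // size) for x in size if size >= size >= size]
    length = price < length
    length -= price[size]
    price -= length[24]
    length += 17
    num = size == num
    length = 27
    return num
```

for x in size:

Transformed code:
def run(size):
    process(size)
    price *= length
    length += 20 - size
    for size in length:
        size = size + 18
    num = []
    for x in size:
        if size >= size >= size:
            num.append((length <= price) * (12 // size))
    length = price < length
    length -= price[size]
    price -= length[24]
    length += 17
    num = size == num
    length = 27
    return num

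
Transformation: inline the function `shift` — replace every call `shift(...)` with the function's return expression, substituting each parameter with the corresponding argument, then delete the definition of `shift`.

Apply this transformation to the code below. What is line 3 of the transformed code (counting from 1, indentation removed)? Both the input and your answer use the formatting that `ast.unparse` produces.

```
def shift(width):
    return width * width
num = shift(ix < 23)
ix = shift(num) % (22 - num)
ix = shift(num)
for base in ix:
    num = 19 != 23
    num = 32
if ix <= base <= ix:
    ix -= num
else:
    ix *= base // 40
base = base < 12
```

Transformed code:
num = (ix < 23) * (ix < 23)
ix = num * num % (22 - num)
ix = num * num
for base in ix:
    num = 19 != 23
    num = 32
if ix <= base <= ix:
    ix -= num
else:
    ix *= base // 40
base = base < 12

ix = num * num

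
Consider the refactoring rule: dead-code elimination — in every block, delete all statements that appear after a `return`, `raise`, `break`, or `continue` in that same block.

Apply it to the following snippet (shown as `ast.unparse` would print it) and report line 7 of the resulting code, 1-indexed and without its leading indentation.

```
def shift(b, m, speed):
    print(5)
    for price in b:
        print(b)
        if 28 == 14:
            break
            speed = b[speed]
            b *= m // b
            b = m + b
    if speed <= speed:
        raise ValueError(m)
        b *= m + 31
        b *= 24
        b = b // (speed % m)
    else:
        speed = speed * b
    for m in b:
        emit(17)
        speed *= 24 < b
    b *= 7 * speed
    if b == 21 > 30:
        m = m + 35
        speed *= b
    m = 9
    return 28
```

Transformed code:
def shift(b, m, speed):
    print(5)
    for price in b:
        print(b)
        if 28 == 14:
            break
    if speed <= speed:
        raise ValueError(m)
    else:
        speed = speed * b
    for m in b:
        emit(17)
        speed *= 24 < b
    b *= 7 * speed
    if b == 21 > 30:
        m = m + 35
        speed *= b
    m = 9
    return 28

if speed <= speed:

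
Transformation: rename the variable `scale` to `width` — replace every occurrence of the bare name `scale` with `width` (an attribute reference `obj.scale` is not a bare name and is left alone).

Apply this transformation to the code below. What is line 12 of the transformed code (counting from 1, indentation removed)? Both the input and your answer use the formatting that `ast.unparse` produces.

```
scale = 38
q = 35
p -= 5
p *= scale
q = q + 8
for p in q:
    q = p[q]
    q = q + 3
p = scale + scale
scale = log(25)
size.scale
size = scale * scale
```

size = width * width

Transformed code:
width = 38
q = 35
p -= 5
p *= width
q = q + 8
for p in q:
    q = p[q]
    q = q + 3
p = width + width
width = log(25)
size.scale
size = width * width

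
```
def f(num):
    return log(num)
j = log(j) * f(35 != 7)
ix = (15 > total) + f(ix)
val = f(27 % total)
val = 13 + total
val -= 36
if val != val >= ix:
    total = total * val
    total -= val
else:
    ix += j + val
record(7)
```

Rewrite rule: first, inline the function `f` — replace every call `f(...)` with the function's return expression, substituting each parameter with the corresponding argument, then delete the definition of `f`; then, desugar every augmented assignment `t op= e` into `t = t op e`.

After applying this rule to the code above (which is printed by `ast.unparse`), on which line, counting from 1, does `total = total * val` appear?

7

Transformed code:
j = log(j) * log(35 != 7)
ix = (15 > total) + log(ix)
val = log(27 % total)
val = 13 + total
val = val - 36
if val != val >= ix:
    total = total * val
    total = total - val
else:
    ix = ix + (j + val)
record(7)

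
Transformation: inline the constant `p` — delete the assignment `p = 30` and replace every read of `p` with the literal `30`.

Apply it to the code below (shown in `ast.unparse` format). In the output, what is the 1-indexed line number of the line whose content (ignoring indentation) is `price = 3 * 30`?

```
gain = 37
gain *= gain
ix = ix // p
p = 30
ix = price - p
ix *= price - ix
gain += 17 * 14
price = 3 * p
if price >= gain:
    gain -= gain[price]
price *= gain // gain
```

7

Transformed code:
gain = 37
gain *= gain
ix = ix // 30
ix = price - 30
ix *= price - ix
gain += 17 * 14
price = 3 * 30
if price >= gain:
    gain -= gain[price]
price *= gain // gain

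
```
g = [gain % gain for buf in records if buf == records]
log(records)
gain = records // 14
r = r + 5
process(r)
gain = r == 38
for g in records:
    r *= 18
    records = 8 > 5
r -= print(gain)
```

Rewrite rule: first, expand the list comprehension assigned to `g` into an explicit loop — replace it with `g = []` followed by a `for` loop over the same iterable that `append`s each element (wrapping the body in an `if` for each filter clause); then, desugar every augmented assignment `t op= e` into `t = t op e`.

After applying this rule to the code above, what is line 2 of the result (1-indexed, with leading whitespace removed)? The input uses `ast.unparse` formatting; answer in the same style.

Transformed code:
g = []
for buf in records:
    if buf == records:
        g.append(gain % gain)
log(records)
gain = records // 14
r = r + 5
process(r)
gain = r == 38
for g in records:
    r = r * 18
    records = 8 > 5
r = r - print(gain)

for buf in records:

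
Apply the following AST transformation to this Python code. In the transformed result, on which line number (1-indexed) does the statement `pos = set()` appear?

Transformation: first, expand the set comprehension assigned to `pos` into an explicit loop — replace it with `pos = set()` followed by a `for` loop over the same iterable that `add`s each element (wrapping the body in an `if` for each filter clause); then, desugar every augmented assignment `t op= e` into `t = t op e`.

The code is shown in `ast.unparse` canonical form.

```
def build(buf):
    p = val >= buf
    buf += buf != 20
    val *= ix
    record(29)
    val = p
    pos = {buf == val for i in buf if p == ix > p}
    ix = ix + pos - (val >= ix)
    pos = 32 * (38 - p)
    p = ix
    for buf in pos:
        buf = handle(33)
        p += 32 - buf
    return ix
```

Transformed code:
def build(buf):
    p = val >= buf
    buf = buf + (buf != 20)
    val = val * ix
    record(29)
    val = p
    pos = set()
    for i in buf:
        if p == ix > p:
            pos.add(buf == val)
    ix = ix + pos - (val >= ix)
    pos = 32 * (38 - p)
    p = ix
    for buf in pos:
        buf = handle(33)
        p = p + (32 - buf)
    return ix

7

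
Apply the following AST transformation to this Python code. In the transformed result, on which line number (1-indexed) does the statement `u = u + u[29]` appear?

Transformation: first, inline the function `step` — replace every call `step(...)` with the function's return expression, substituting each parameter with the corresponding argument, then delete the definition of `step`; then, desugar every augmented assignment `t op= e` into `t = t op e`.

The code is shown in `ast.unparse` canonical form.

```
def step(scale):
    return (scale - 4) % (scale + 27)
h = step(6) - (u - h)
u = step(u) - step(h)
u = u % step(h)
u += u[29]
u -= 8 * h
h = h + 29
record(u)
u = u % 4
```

4

Transformed code:
h = (6 - 4) % (6 + 27) - (u - h)
u = (u - 4) % (u + 27) - (h - 4) % (h + 27)
u = u % ((h - 4) % (h + 27))
u = u + u[29]
u = u - 8 * h
h = h + 29
record(u)
u = u % 4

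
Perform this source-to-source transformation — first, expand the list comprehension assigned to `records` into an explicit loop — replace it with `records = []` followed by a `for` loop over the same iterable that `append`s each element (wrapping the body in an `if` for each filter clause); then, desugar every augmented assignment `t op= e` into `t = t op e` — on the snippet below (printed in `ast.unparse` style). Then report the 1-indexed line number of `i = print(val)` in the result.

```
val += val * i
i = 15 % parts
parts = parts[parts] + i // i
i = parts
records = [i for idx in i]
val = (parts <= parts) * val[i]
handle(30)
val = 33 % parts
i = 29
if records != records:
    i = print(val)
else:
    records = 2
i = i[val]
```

13

Transformed code:
val = val + val * i
i = 15 % parts
parts = parts[parts] + i // i
i = parts
records = []
for idx in i:
    records.append(i)
val = (parts <= parts) * val[i]
handle(30)
val = 33 % parts
i = 29
if records != records:
    i = print(val)
else:
    records = 2
i = i[val]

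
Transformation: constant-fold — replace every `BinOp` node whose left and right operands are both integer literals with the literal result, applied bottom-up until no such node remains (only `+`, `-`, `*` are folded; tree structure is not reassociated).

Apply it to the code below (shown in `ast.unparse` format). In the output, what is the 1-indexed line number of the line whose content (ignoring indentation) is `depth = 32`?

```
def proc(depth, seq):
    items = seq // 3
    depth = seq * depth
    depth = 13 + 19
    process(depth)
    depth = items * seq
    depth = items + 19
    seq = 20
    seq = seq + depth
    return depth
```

Transformed code:
def proc(depth, seq):
    items = seq // 3
    depth = seq * depth
    depth = 32
    process(depth)
    depth = items * seq
    depth = items + 19
    seq = 20
    seq = seq + depth
    return depth

4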